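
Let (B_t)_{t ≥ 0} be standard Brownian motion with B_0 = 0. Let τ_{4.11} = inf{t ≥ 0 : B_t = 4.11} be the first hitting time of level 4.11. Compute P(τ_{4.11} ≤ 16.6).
P(τ_{4.11} ≤ 16.6) = 2(1 − Φ(4.11/√16.6)) = 2(1 − Φ(1.0088)) ≈ 0.3131

By the reflection principle for standard BM, P(τ_b ≤ t) = 2 · P(B_t ≥ b). Since B_t ~ N(0, t), P(B_t ≥ 4.11) = 1 − Φ(4.11/√t) = 1 − Φ(4.11/√16.6) = 1 − Φ(1.0088) ≈ 0.15654. Doubling: P(τ_{4.11} ≤ 16.6) ≈ 2 · 0.15654 = 0.31308 ≈ 0.3131.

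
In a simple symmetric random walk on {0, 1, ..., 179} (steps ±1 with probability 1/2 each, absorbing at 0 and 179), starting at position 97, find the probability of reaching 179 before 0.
P(hit 179 before 0) = 97/179

Let u_k = P(hit 179 before 0 | start at k). Then u_0 = 0, u_179 = 1, and u_k = u_{k-1}/2 + u_{k+1}/2 for 1 ≤ k ≤ 178. This harmonic recurrence is solved by u_k = k/179, giving u_97 = 97/179.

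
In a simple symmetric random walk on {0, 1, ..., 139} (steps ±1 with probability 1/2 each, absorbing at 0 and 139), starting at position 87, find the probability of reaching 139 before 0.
P(hit 139 before 0) = 87/139

Let u_k = P(hit 139 before 0 | start at k). Then u_0 = 0, u_139 = 1, and u_k = u_{k-1}/2 + u_{k+1}/2 for 1 ≤ k ≤ 138. This harmonic recurrence is solved by u_k = k/139, giving u_87 = 87/139.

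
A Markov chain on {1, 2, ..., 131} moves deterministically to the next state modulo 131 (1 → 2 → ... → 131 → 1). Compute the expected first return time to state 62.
E[T_62 | X_0 = 62] = 131

The chain cycles deterministically, so starting at state 62 it returns in exactly 131 steps. Equivalently, the stationary distribution is uniform π_j = 1/131 for every state j, so by Kac's formula E[T_62] = 1/π_62 = 131.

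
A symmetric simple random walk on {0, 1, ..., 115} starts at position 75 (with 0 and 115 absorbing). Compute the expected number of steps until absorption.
E[τ | X_0 = 75] = 3000

Let v_k = E[τ | X_0 = k]. Boundary: v_0 = v_115 = 0. Recurrence: v_k = 1 + (v_{k-1} + v_{k+1})/2 for 1 ≤ k ≤ 114. The particular solution to v_k − (v_{k-1} + v_{k+1})/2 = 1 is v_k = −k^2. Adding homogeneous solution A + B k and matching boundaries gives v_k = k (115 − k). Substituting k = 75: v_75 = 75 · 40 = 3000.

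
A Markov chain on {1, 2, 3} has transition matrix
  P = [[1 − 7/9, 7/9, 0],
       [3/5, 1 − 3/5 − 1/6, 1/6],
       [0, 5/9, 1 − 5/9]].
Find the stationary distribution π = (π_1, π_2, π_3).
π = (54/145, 14/29, 21/145)

This is a birth-death chain on three states, which satisfies detailed balance: π_1 · P_{12} = π_2 · P_{21} and π_2 · P_{23} = π_3 · P_{32}.
From π_1 · 7/9 = π_2 · 3/5: π_2/π_1 = (7/9)/(3/5) = 35/27.
From π_2 · 1/6 = π_3 · 5/9: π_3/π_2 = (1/6)/(5/9) = 3/10.
Take π_1 proportional to 1; then unnormalized π = (1, 35/27, 7/18). Normalize by dividing by the sum 145/54:
  π = (54/145, 14/29, 21/145).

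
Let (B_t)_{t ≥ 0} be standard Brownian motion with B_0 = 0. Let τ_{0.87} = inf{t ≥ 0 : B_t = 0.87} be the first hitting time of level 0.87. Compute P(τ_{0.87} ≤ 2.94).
P(τ_{0.87} ≤ 2.94) = 2(1 − Φ(0.87/√2.94)) = 2(1 − Φ(0.5074)) ≈ 0.6119

By the reflection principle for standard BM, P(τ_b ≤ t) = 2 · P(B_t ≥ b). Since B_t ~ N(0, t), P(B_t ≥ 0.87) = 1 − Φ(0.87/√t) = 1 − Φ(0.87/√2.94) = 1 − Φ(0.5074) ≈ 0.30594. Doubling: P(τ_{0.87} ≤ 2.94) ≈ 2 · 0.30594 = 0.61188 ≈ 0.6119.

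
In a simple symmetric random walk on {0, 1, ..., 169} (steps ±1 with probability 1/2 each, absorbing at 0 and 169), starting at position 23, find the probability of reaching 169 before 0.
P(hit 169 before 0) = 23/169

Let u_k = P(hit 169 before 0 | start at k). Then u_0 = 0, u_169 = 1, and u_k = u_{k-1}/2 + u_{k+1}/2 for 1 ≤ k ≤ 168. This harmonic recurrence is solved by u_k = k/169, giving u_23 = 23/169.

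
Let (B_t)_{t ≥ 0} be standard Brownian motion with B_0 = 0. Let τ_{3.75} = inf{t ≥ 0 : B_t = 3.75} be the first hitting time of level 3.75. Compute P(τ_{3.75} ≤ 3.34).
P(τ_{3.75} ≤ 3.34) = 2(1 − Φ(3.75/√3.34)) = 2(1 − Φ(2.0519)) ≈ 0.0402

By the reflection principle for standard BM, P(τ_b ≤ t) = 2 · P(B_t ≥ b). Since B_t ~ N(0, t), P(B_t ≥ 3.75) = 1 − Φ(3.75/√t) = 1 − Φ(3.75/√3.34) = 1 − Φ(2.0519) ≈ 0.02009. Doubling: P(τ_{3.75} ≤ 3.34) ≈ 2 · 0.02009 = 0.04018 ≈ 0.0402.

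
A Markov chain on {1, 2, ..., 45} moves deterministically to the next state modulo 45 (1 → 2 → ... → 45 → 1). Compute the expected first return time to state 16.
E[T_16 | X_0 = 16] = 45

The chain cycles deterministically, so starting at state 16 it returns in exactly 45 steps. Equivalently, the stationary distribution is uniform π_j = 1/45 for every state j, so by Kac's formula E[T_16] = 1/π_16 = 45.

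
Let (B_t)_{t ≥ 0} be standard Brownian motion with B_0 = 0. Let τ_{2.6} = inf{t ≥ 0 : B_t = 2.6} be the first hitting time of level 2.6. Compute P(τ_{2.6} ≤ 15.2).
P(τ_{2.6} ≤ 15.2) = 2(1 − Φ(2.6/√15.2)) = 2(1 − Φ(0.6669)) ≈ 0.5048

By the reflection principle for standard BM, P(τ_b ≤ t) = 2 · P(B_t ≥ b). Since B_t ~ N(0, t), P(B_t ≥ 2.6) = 1 − Φ(2.6/√t) = 1 − Φ(2.6/√15.2) = 1 − Φ(0.6669) ≈ 0.25242. Doubling: P(τ_{2.6} ≤ 15.2) ≈ 2 · 0.25242 = 0.50484 ≈ 0.5048.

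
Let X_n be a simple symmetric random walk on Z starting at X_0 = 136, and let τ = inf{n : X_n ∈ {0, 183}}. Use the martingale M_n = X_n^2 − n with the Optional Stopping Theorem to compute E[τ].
E[τ] = 6392

M_n = X_n^2 − n is a martingale (since E[X_{n+1}^2 | F_n] = X_n^2 + 1). By OST (τ has finite mean in a bounded region), E[M_τ] = E[M_0] = X_0^2 − 0 = 136^2 = 18496. Also E[M_τ] = E[X_τ^2] − E[τ]. The walk exits at 0 or 183, with P(hit 183 first) = 136/183, so E[X_τ^2] = 183^2 · 136/183 + 0 = 24888. Thus E[τ] = E[X_τ^2] − E[M_τ] = 24888 − 18496 = 6392 = 136(183 − 136) = 6392.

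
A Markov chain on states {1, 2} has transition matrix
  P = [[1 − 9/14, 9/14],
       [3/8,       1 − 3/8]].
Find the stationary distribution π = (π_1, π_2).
π_1 = 7/19, π_2 = 12/19

Solve πP = π with π_1 + π_2 = 1. From πP = π: π_1 · (1 − 9/14) + π_2 · 3/8 = π_1 ⇒ π_2 · 3/8 = π_1 · 9/14 ⇒ π_2/π_1 = (9/14)/(3/8) = 12/7. Together with π_1 + π_2 = 1:
  π_1 = (3/8)/(9/14 + 3/8) = (3/8)/(57/56) = 7/19,
  π_2 = (9/14)/(9/14 + 3/8) = (9/14)/(57/56) = 12/19.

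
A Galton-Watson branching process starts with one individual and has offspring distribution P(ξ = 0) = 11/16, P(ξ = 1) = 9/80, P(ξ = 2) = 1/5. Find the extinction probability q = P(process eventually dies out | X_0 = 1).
q = 1

Mean offspring μ = 0·11/16 + 1·9/80 + 2·1/5 = 41/80 ≤ 1. For μ ≤ 1 with offspring not concentrated at 1, the Galton-Watson process goes extinct almost surely, so q = 1.
(Algebraic check: The pgf is f(s) = 11/16 + 9/80·s + 1/5·s². The extinction probability q is the smallest fixed point of f in [0, 1]. Setting s = f(s):
  1/5·s² + (9/80 − 1)·s + 11/16 = 0
  1/5·s² − (11/16 + 1/5)·s + 11/16 = 0
which factors as (s − 1)·(1/5·s − 11/16) = 0, giving roots s = 1 and s = (11/16)/(1/5) = 55/16. Since 55/16 ≥ 1, the smallest root in [0, 1] is s = 1.)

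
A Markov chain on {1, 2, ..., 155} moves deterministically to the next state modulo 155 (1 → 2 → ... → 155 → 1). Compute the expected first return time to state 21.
E[T_21 | X_0 = 21] = 155

The chain cycles deterministically, so starting at state 21 it returns in exactly 155 steps. Equivalently, the stationary distribution is uniform π_j = 1/155 for every state j, so by Kac's formula E[T_21] = 1/π_21 = 155.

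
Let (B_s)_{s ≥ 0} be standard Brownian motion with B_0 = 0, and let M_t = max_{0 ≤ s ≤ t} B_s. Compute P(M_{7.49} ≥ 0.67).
P(M_{7.49} ≥ 0.67) = 2·P(B_{7.49} ≥ 0.67) = 2(1 − Φ(0.67/√7.49)) ≈ 0.8066

By the reflection principle for Brownian motion, P(M_t ≥ a) = 2 · P(B_t ≥ a) for a ≥ 0. Since B_t ~ N(0, t), P(B_t ≥ 0.67) = 1 − Φ(0.67/√t) = 1 − Φ(0.67/√7.49) = 1 − Φ(0.2448). So
  P(M_{7.49} ≥ 0.67) = 2(1 − Φ(0.2448)) ≈ 0.8066.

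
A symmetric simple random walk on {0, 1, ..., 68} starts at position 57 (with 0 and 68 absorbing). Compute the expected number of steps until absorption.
E[τ | X_0 = 57] = 627

Let v_k = E[τ | X_0 = k]. Boundary: v_0 = v_68 = 0. Recurrence: v_k = 1 + (v_{k-1} + v_{k+1})/2 for 1 ≤ k ≤ 67. The particular solution to v_k − (v_{k-1} + v_{k+1})/2 = 1 is v_k = −k^2. Adding homogeneous solution A + B k and matching boundaries gives v_k = k (68 − k). Substituting k = 57: v_57 = 57 · 11 = 627.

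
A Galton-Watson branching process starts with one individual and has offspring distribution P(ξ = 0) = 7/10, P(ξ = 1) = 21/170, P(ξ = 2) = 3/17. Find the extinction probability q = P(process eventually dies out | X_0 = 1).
q = 1

Mean offspring μ = 0·7/10 + 1·21/170 + 2·3/17 = 81/170 ≤ 1. For μ ≤ 1 with offspring not concentrated at 1, the Galton-Watson process goes extinct almost surely, so q = 1.
(Algebraic check: The pgf is f(s) = 7/10 + 21/170·s + 3/17·s². The extinction probability q is the smallest fixed point of f in [0, 1]. Setting s = f(s):
  3/17·s² + (21/170 − 1)·s + 7/10 = 0
  3/17·s² − (7/10 + 3/17)·s + 7/10 = 0
which factors as (s − 1)·(3/17·s − 7/10) = 0, giving roots s = 1 and s = (7/10)/(3/17) = 119/30. Since 119/30 ≥ 1, the smallest root in [0, 1] is s = 1.)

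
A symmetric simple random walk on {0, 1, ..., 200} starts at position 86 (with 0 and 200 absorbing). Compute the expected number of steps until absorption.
E[τ | X_0 = 86] = 9804

Let v_k = E[τ | X_0 = k]. Boundary: v_0 = v_200 = 0. Recurrence: v_k = 1 + (v_{k-1} + v_{k+1})/2 for 1 ≤ k ≤ 199. The particular solution to v_k − (v_{k-1} + v_{k+1})/2 = 1 is v_k = −k^2. Adding homogeneous solution A + B k and matching boundaries gives v_k = k (200 − k). Substituting k = 86: v_86 = 86 · 114 = 9804.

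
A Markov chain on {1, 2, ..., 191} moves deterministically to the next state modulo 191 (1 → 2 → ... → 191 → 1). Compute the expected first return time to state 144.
E[T_144 | X_0 = 144] = 191

The chain cycles deterministically, so starting at state 144 it returns in exactly 191 steps. Equivalently, the stationary distribution is uniform π_j = 1/191 for every state j, so by Kac's formula E[T_144] = 1/π_144 = 191.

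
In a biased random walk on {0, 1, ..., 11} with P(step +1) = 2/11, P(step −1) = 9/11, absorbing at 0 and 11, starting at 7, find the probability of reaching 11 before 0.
P(hit 11 before 0) = (1 − (9/2)^7) / (1 − (9/2)^11) = 10932208/4483008223

Let u_k denote P(reach 11 before 0 | start at k). Boundary: u_0 = 0, u_11 = 1. Recurrence: u_k = 2/11·u_{k+1} + 9/11·u_{k-1} for 1 ≤ k ≤ 10. Try u_k = A + B·r^k with r = q/p = (9/11)/(2/11) = 9/2. Substitution satisfies the recurrence; boundary conditions give:
  u_k = (1 − r^k) / (1 − r^N) = (1 − (9/2)^7) / (1 − (9/2)^11) = 10932208/4483008223.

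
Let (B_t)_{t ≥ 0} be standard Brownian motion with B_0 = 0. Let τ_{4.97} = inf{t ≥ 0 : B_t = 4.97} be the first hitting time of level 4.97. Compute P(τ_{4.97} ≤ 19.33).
P(τ_{4.97} ≤ 19.33) = 2(1 − Φ(4.97/√19.33)) = 2(1 − Φ(1.1304)) ≈ 0.2583

By the reflection principle for standard BM, P(τ_b ≤ t) = 2 · P(B_t ≥ b). Since B_t ~ N(0, t), P(B_t ≥ 4.97) = 1 − Φ(4.97/√t) = 1 − Φ(4.97/√19.33) = 1 − Φ(1.1304) ≈ 0.12915. Doubling: P(τ_{4.97} ≤ 19.33) ≈ 2 · 0.12915 = 0.25830 ≈ 0.2583.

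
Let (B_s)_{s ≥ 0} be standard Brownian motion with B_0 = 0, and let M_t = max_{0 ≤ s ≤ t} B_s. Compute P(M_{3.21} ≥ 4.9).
P(M_{3.21} ≥ 4.9) = 2·P(B_{3.21} ≥ 4.9) = 2(1 − Φ(4.9/√3.21)) ≈ 0.0062

By the reflection principle for Brownian motion, P(M_t ≥ a) = 2 · P(B_t ≥ a) for a ≥ 0. Since B_t ~ N(0, t), P(B_t ≥ 4.9) = 1 − Φ(4.9/√t) = 1 − Φ(4.9/√3.21) = 1 − Φ(2.7349). So
  P(M_{3.21} ≥ 4.9) = 2(1 − Φ(2.7349)) ≈ 0.0062.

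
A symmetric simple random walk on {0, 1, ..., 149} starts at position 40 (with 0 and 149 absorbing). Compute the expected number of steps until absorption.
E[τ | X_0 = 40] = 4360

Let v_k = E[τ | X_0 = k]. Boundary: v_0 = v_149 = 0. Recurrence: v_k = 1 + (v_{k-1} + v_{k+1})/2 for 1 ≤ k ≤ 148. The particular solution to v_k − (v_{k-1} + v_{k+1})/2 = 1 is v_k = −k^2. Adding homogeneous solution A + B k and matching boundaries gives v_k = k (149 − k). Substituting k = 40: v_40 = 40 · 109 = 4360.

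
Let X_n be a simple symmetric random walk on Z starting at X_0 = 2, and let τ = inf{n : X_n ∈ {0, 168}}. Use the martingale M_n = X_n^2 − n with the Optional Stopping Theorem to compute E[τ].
E[τ] = 332

M_n = X_n^2 − n is a martingale (since E[X_{n+1}^2 | F_n] = X_n^2 + 1). By OST (τ has finite mean in a bounded region), E[M_τ] = E[M_0] = X_0^2 − 0 = 2^2 = 4. Also E[M_τ] = E[X_τ^2] − E[τ]. The walk exits at 0 or 168, with P(hit 168 first) = 2/168, so E[X_τ^2] = 168^2 · 2/168 + 0 = 336. Thus E[τ] = E[X_τ^2] − E[M_τ] = 336 − 4 = 332 = 2(168 − 2) = 332.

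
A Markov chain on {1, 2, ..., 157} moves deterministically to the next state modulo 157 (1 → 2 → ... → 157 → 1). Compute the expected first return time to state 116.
E[T_116 | X_0 = 116] = 157

The chain cycles deterministically, so starting at state 116 it returns in exactly 157 steps. Equivalently, the stationary distribution is uniform π_j = 1/157 for every state j, so by Kac's formula E[T_116] = 1/π_116 = 157.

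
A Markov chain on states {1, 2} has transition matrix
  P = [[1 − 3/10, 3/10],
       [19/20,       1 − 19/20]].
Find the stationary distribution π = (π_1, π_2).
π_1 = 19/25, π_2 = 6/25

Solve πP = π with π_1 + π_2 = 1. From πP = π: π_1 · (1 − 3/10) + π_2 · 19/20 = π_1 ⇒ π_2 · 19/20 = π_1 · 3/10 ⇒ π_2/π_1 = (3/10)/(19/20) = 6/19. Together with π_1 + π_2 = 1:
  π_1 = (19/20)/(3/10 + 19/20) = (19/20)/(5/4) = 19/25,
  π_2 = (3/10)/(3/10 + 19/20) = (3/10)/(5/4) = 6/25.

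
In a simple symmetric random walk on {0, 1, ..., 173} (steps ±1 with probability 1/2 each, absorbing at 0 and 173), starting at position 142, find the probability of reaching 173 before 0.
P(hit 173 before 0) = 142/173

Let u_k = P(hit 173 before 0 | start at k). Then u_0 = 0, u_173 = 1, and u_k = u_{k-1}/2 + u_{k+1}/2 for 1 ≤ k ≤ 172. This harmonic recurrence is solved by u_k = k/173, giving u_142 = 142/173.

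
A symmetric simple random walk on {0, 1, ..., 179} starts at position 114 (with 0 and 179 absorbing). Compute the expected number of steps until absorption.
E[τ | X_0 = 114] = 7410

Let v_k = E[τ | X_0 = k]. Boundary: v_0 = v_179 = 0. Recurrence: v_k = 1 + (v_{k-1} + v_{k+1})/2 for 1 ≤ k ≤ 178. The particular solution to v_k − (v_{k-1} + v_{k+1})/2 = 1 is v_k = −k^2. Adding homogeneous solution A + B k and matching boundaries gives v_k = k (179 − k). Substituting k = 114: v_114 = 114 · 65 = 7410.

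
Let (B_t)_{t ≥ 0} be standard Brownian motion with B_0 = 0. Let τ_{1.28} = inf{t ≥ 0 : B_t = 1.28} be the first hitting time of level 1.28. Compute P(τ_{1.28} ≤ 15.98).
P(τ_{1.28} ≤ 15.98) = 2(1 − Φ(1.28/√15.98)) = 2(1 − Φ(0.3202)) ≈ 0.7488

By the reflection principle for standard BM, P(τ_b ≤ t) = 2 · P(B_t ≥ b). Since B_t ~ N(0, t), P(B_t ≥ 1.28) = 1 − Φ(1.28/√t) = 1 − Φ(1.28/√15.98) = 1 − Φ(0.3202) ≈ 0.37441. Doubling: P(τ_{1.28} ≤ 15.98) ≈ 2 · 0.37441 = 0.74882 ≈ 0.7488.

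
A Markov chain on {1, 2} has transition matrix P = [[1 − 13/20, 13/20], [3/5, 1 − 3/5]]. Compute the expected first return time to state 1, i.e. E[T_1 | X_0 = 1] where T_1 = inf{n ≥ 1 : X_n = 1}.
E[T_1 | X_0 = 1] = 1/π_1 = 25/12

For an irreducible recurrent Markov chain with stationary distribution π, E[T_i | X_0 = i] = 1/π_i (Kac's formula). Here π_1 = (3/5)/(13/20 + 3/5) = (3/5)/(5/4) = 12/25, so E[T_1 | X_0 = 1] = 1/π_1 = (13/20 + 3/5)/(3/5) = (5/4)/(3/5) = 25/12.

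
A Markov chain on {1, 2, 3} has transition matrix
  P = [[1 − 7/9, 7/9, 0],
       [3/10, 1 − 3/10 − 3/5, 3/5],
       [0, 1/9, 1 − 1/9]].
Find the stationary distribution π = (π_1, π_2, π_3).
π = (27/475, 14/95, 378/475)

This is a birth-death chain on three states, which satisfies detailed balance: π_1 · P_{12} = π_2 · P_{21} and π_2 · P_{23} = π_3 · P_{32}.
From π_1 · 7/9 = π_2 · 3/10: π_2/π_1 = (7/9)/(3/10) = 70/27.
From π_2 · 3/5 = π_3 · 1/9: π_3/π_2 = (3/5)/(1/9) = 27/5.
Take π_1 proportional to 1; then unnormalized π = (1, 70/27, 14). Normalize by dividing by the sum 475/27:
  π = (27/475, 14/95, 378/475).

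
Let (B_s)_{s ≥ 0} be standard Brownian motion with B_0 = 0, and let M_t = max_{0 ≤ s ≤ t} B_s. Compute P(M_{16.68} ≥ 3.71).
P(M_{16.68} ≥ 3.71) = 2·P(B_{16.68} ≥ 3.71) = 2(1 − Φ(3.71/√16.68)) ≈ 0.3637

By the reflection principle for Brownian motion, P(M_t ≥ a) = 2 · P(B_t ≥ a) for a ≥ 0. Since B_t ~ N(0, t), P(B_t ≥ 3.71) = 1 − Φ(3.71/√t) = 1 − Φ(3.71/√16.68) = 1 − Φ(0.9084). So
  P(M_{16.68} ≥ 3.71) = 2(1 − Φ(0.9084)) ≈ 0.3637.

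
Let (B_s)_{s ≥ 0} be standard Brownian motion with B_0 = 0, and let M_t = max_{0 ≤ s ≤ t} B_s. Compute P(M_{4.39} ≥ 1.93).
P(M_{4.39} ≥ 1.93) = 2·P(B_{4.39} ≥ 1.93) = 2(1 − Φ(1.93/√4.39)) ≈ 0.3570

By the reflection principle for Brownian motion, P(M_t ≥ a) = 2 · P(B_t ≥ a) for a ≥ 0. Since B_t ~ N(0, t), P(B_t ≥ 1.93) = 1 − Φ(1.93/√t) = 1 − Φ(1.93/√4.39) = 1 − Φ(0.9211). So
  P(M_{4.39} ≥ 1.93) = 2(1 − Φ(0.9211)) ≈ 0.3570.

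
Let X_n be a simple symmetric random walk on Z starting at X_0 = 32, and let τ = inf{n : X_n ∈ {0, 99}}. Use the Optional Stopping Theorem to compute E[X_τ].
E[X_τ] = 32

X_n is a martingale and τ is a bounded-mean stopping time (indeed τ is finite a.s. with bounded expectation since the walk is in a bounded region). By the OST, E[X_τ] = E[X_0] = 32. Equivalently: E[X_τ] = 99 · P(hit 99 first) + 0 · P(hit 0 first) = 99 · (32/99) = 32.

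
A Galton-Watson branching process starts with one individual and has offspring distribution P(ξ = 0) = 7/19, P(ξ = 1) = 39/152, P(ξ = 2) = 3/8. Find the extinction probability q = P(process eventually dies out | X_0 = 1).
q = 56/57

The pgf is f(s) = 7/19 + 39/152·s + 3/8·s². The extinction probability q is the smallest fixed point of f in [0, 1]. Setting s = f(s):
  3/8·s² + (39/152 − 1)·s + 7/19 = 0
  3/8·s² − (7/19 + 3/8)·s + 7/19 = 0
which factors as (s − 1)·(3/8·s − 7/19) = 0, giving roots s = 1 and s = (7/19)/(3/8) = 56/57.
Mean offspring μ = 39/152 + 2·3/8 = 153/152 > 1 (supercritical), so q < 1. The extinction probability is the smaller root: q = (7/19)/(3/8) = 56/57.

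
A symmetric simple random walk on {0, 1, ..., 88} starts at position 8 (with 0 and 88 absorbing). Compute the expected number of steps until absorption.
E[τ | X_0 = 8] = 640

Let v_k = E[τ | X_0 = k]. Boundary: v_0 = v_88 = 0. Recurrence: v_k = 1 + (v_{k-1} + v_{k+1})/2 for 1 ≤ k ≤ 87. The particular solution to v_k − (v_{k-1} + v_{k+1})/2 = 1 is v_k = −k^2. Adding homogeneous solution A + B k and matching boundaries gives v_k = k (88 − k). Substituting k = 8: v_8 = 8 · 80 = 640.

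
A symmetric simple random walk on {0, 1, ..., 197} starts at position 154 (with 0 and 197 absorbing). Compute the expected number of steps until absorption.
E[τ | X_0 = 154] = 6622

Let v_k = E[τ | X_0 = k]. Boundary: v_0 = v_197 = 0. Recurrence: v_k = 1 + (v_{k-1} + v_{k+1})/2 for 1 ≤ k ≤ 196. The particular solution to v_k − (v_{k-1} + v_{k+1})/2 = 1 is v_k = −k^2. Adding homogeneous solution A + B k and matching boundaries gives v_k = k (197 − k). Substituting k = 154: v_154 = 154 · 43 = 6622.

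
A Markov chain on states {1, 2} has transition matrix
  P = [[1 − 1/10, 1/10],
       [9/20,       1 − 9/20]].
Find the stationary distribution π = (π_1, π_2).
π_1 = 9/11, π_2 = 2/11

Solve πP = π with π_1 + π_2 = 1. From πP = π: π_1 · (1 − 1/10) + π_2 · 9/20 = π_1 ⇒ π_2 · 9/20 = π_1 · 1/10 ⇒ π_2/π_1 = (1/10)/(9/20) = 2/9. Together with π_1 + π_2 = 1:
  π_1 = (9/20)/(1/10 + 9/20) = (9/20)/(11/20) = 9/11,
  π_2 = (1/10)/(1/10 + 9/20) = (1/10)/(11/20) = 2/11.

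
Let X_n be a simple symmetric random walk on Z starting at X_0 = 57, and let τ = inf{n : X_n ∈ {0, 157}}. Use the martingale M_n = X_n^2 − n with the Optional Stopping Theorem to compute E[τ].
E[τ] = 5700

M_n = X_n^2 − n is a martingale (since E[X_{n+1}^2 | F_n] = X_n^2 + 1). By OST (τ has finite mean in a bounded region), E[M_τ] = E[M_0] = X_0^2 − 0 = 57^2 = 3249. Also E[M_τ] = E[X_τ^2] − E[τ]. The walk exits at 0 or 157, with P(hit 157 first) = 57/157, so E[X_τ^2] = 157^2 · 57/157 + 0 = 8949. Thus E[τ] = E[X_τ^2] − E[M_τ] = 8949 − 3249 = 5700 = 57(157 − 57) = 5700.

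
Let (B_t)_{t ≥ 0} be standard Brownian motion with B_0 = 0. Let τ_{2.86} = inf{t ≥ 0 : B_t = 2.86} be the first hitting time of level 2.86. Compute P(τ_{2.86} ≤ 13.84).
P(τ_{2.86} ≤ 13.84) = 2(1 − Φ(2.86/√13.84)) = 2(1 − Φ(0.7688)) ≈ 0.4420

By the reflection principle for standard BM, P(τ_b ≤ t) = 2 · P(B_t ≥ b). Since B_t ~ N(0, t), P(B_t ≥ 2.86) = 1 − Φ(2.86/√t) = 1 − Φ(2.86/√13.84) = 1 − Φ(0.7688) ≈ 0.22101. Doubling: P(τ_{2.86} ≤ 13.84) ≈ 2 · 0.22101 = 0.44202 ≈ 0.4420.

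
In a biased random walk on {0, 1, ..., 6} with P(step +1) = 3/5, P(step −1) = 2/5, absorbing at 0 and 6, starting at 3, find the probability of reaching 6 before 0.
P(hit 6 before 0) = (1 − (2/3)^3) / (1 − (2/3)^6) = 27/35

Let u_k denote P(reach 6 before 0 | start at k). Boundary: u_0 = 0, u_6 = 1. Recurrence: u_k = 3/5·u_{k+1} + 2/5·u_{k-1} for 1 ≤ k ≤ 5. Try u_k = A + B·r^k with r = q/p = (2/5)/(3/5) = 2/3. Substitution satisfies the recurrence; boundary conditions give:
  u_k = (1 − r^k) / (1 − r^N) = (1 − (2/3)^3) / (1 − (2/3)^6) = 27/35.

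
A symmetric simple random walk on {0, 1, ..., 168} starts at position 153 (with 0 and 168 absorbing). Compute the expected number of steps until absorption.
E[τ | X_0 = 153] = 2295

Let v_k = E[τ | X_0 = k]. Boundary: v_0 = v_168 = 0. Recurrence: v_k = 1 + (v_{k-1} + v_{k+1})/2 for 1 ≤ k ≤ 167. The particular solution to v_k − (v_{k-1} + v_{k+1})/2 = 1 is v_k = −k^2. Adding homogeneous solution A + B k and matching boundaries gives v_k = k (168 − k). Substituting k = 153: v_153 = 153 · 15 = 2295.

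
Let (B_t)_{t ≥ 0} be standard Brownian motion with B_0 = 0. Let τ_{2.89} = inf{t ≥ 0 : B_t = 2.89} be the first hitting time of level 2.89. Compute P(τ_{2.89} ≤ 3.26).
P(τ_{2.89} ≤ 3.26) = 2(1 − Φ(2.89/√3.26)) = 2(1 − Φ(1.6006)) ≈ 0.1095

By the reflection principle for standard BM, P(τ_b ≤ t) = 2 · P(B_t ≥ b). Since B_t ~ N(0, t), P(B_t ≥ 2.89) = 1 − Φ(2.89/√t) = 1 − Φ(2.89/√3.26) = 1 − Φ(1.6006) ≈ 0.05473. Doubling: P(τ_{2.89} ≤ 3.26) ≈ 2 · 0.05473 = 0.10946 ≈ 0.1095.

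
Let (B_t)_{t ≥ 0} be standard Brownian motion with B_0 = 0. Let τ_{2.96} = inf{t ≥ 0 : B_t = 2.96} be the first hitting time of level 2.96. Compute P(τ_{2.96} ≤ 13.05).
P(τ_{2.96} ≤ 13.05) = 2(1 − Φ(2.96/√13.05)) = 2(1 − Φ(0.8194)) ≈ 0.4126

By the reflection principle for standard BM, P(τ_b ≤ t) = 2 · P(B_t ≥ b). Since B_t ~ N(0, t), P(B_t ≥ 2.96) = 1 − Φ(2.96/√t) = 1 − Φ(2.96/√13.05) = 1 − Φ(0.8194) ≈ 0.20628. Doubling: P(τ_{2.96} ≤ 13.05) ≈ 2 · 0.20628 = 0.41256 ≈ 0.4126.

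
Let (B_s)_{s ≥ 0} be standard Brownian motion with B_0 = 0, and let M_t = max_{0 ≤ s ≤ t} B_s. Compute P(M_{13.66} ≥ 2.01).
P(M_{13.66} ≥ 2.01) = 2·P(B_{13.66} ≥ 2.01) = 2(1 − Φ(2.01/√13.66)) ≈ 0.5866

By the reflection principle for Brownian motion, P(M_t ≥ a) = 2 · P(B_t ≥ a) for a ≥ 0. Since B_t ~ N(0, t), P(B_t ≥ 2.01) = 1 − Φ(2.01/√t) = 1 − Φ(2.01/√13.66) = 1 − Φ(0.5438). So
  P(M_{13.66} ≥ 2.01) = 2(1 − Φ(0.5438)) ≈ 0.5866.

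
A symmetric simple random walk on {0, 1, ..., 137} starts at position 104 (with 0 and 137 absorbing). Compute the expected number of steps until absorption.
E[τ | X_0 = 104] = 3432

Let v_k = E[τ | X_0 = k]. Boundary: v_0 = v_137 = 0. Recurrence: v_k = 1 + (v_{k-1} + v_{k+1})/2 for 1 ≤ k ≤ 136. The particular solution to v_k − (v_{k-1} + v_{k+1})/2 = 1 is v_k = −k^2. Adding homogeneous solution A + B k and matching boundaries gives v_k = k (137 − k). Substituting k = 104: v_104 = 104 · 33 = 3432.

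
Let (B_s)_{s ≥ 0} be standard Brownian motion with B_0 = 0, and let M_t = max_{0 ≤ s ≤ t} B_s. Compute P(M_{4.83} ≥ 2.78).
P(M_{4.83} ≥ 2.78) = 2·P(B_{4.83} ≥ 2.78) = 2(1 − Φ(2.78/√4.83)) ≈ 0.2059

By the reflection principle for Brownian motion, P(M_t ≥ a) = 2 · P(B_t ≥ a) for a ≥ 0. Since B_t ~ N(0, t), P(B_t ≥ 2.78) = 1 − Φ(2.78/√t) = 1 − Φ(2.78/√4.83) = 1 − Φ(1.2649). So
  P(M_{4.83} ≥ 2.78) = 2(1 − Φ(1.2649)) ≈ 0.2059.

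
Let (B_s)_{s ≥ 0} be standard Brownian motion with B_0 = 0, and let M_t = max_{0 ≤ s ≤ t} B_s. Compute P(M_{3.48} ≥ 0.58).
P(M_{3.48} ≥ 0.58) = 2·P(B_{3.48} ≥ 0.58) = 2(1 − Φ(0.58/√3.48)) ≈ 0.7559

By the reflection principle for Brownian motion, P(M_t ≥ a) = 2 · P(B_t ≥ a) for a ≥ 0. Since B_t ~ N(0, t), P(B_t ≥ 0.58) = 1 − Φ(0.58/√t) = 1 − Φ(0.58/√3.48) = 1 − Φ(0.3109). So
  P(M_{3.48} ≥ 0.58) = 2(1 − Φ(0.3109)) ≈ 0.7559.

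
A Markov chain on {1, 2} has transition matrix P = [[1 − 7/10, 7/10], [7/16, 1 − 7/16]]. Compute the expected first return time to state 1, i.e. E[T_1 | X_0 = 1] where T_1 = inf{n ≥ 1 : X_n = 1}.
E[T_1 | X_0 = 1] = 1/π_1 = 13/5

For an irreducible recurrent Markov chain with stationary distribution π, E[T_i | X_0 = i] = 1/π_i (Kac's formula). Here π_1 = (7/16)/(7/10 + 7/16) = (7/16)/(91/80) = 5/13, so E[T_1 | X_0 = 1] = 1/π_1 = (7/10 + 7/16)/(7/16) = (91/80)/(7/16) = 13/5.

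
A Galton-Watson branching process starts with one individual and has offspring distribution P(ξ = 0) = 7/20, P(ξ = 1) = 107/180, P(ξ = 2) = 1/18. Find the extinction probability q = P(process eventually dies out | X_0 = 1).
q = 1

Mean offspring μ = 0·7/20 + 1·107/180 + 2·1/18 = 127/180 ≤ 1. For μ ≤ 1 with offspring not concentrated at 1, the Galton-Watson process goes extinct almost surely, so q = 1.
(Algebraic check: The pgf is f(s) = 7/20 + 107/180·s + 1/18·s². The extinction probability q is the smallest fixed point of f in [0, 1]. Setting s = f(s):
  1/18·s² + (107/180 − 1)·s + 7/20 = 0
  1/18·s² − (7/20 + 1/18)·s + 7/20 = 0
which factors as (s − 1)·(1/18·s − 7/20) = 0, giving roots s = 1 and s = (7/20)/(1/18) = 63/10. Since 63/10 ≥ 1, the smallest root in [0, 1] is s = 1.)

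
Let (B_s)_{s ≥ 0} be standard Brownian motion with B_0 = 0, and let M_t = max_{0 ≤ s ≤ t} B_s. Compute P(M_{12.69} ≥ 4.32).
P(M_{12.69} ≥ 4.32) = 2·P(B_{12.69} ≥ 4.32) = 2(1 − Φ(4.32/√12.69)) ≈ 0.2252

By the reflection principle for Brownian motion, P(M_t ≥ a) = 2 · P(B_t ≥ a) for a ≥ 0. Since B_t ~ N(0, t), P(B_t ≥ 4.32) = 1 − Φ(4.32/√t) = 1 − Φ(4.32/√12.69) = 1 − Φ(1.2127). So
  P(M_{12.69} ≥ 4.32) = 2(1 − Φ(1.2127)) ≈ 0.2252.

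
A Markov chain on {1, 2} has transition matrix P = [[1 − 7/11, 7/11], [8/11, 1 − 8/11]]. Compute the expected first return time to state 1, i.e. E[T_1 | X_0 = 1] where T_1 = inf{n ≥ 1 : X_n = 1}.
E[T_1 | X_0 = 1] = 1/π_1 = 15/8

For an irreducible recurrent Markov chain with stationary distribution π, E[T_i | X_0 = i] = 1/π_i (Kac's formula). Here π_1 = (8/11)/(7/11 + 8/11) = (8/11)/(15/11) = 8/15, so E[T_1 | X_0 = 1] = 1/π_1 = (7/11 + 8/11)/(8/11) = (15/11)/(8/11) = 15/8.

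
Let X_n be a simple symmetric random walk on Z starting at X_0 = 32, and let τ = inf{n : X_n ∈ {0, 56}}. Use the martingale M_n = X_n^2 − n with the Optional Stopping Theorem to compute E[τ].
E[τ] = 768

M_n = X_n^2 − n is a martingale (since E[X_{n+1}^2 | F_n] = X_n^2 + 1). By OST (τ has finite mean in a bounded region), E[M_τ] = E[M_0] = X_0^2 − 0 = 32^2 = 1024. Also E[M_τ] = E[X_τ^2] − E[τ]. The walk exits at 0 or 56, with P(hit 56 first) = 32/56, so E[X_τ^2] = 56^2 · 32/56 + 0 = 1792. Thus E[τ] = E[X_τ^2] − E[M_τ] = 1792 − 1024 = 768 = 32(56 − 32) = 768.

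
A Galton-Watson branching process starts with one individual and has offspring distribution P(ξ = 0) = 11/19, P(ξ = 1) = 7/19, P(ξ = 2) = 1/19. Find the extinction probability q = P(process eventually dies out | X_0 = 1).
q = 1

Mean offspring μ = 0·11/19 + 1·7/19 + 2·1/19 = 9/19 ≤ 1. For μ ≤ 1 with offspring not concentrated at 1, the Galton-Watson process goes extinct almost surely, so q = 1.
(Algebraic check: The pgf is f(s) = 11/19 + 7/19·s + 1/19·s². The extinction probability q is the smallest fixed point of f in [0, 1]. Setting s = f(s):
  1/19·s² + (7/19 − 1)·s + 11/19 = 0
  1/19·s² − (11/19 + 1/19)·s + 11/19 = 0
which factors as (s − 1)·(1/19·s − 11/19) = 0, giving roots s = 1 and s = (11/19)/(1/19) = 11. Since 11 ≥ 1, the smallest root in [0, 1] is s = 1.)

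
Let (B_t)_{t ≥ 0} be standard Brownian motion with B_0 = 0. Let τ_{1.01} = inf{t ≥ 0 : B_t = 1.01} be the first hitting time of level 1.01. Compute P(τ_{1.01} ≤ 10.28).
P(τ_{1.01} ≤ 10.28) = 2(1 − Φ(1.01/√10.28)) = 2(1 − Φ(0.3150)) ≈ 0.7528

By the reflection principle for standard BM, P(τ_b ≤ t) = 2 · P(B_t ≥ b). Since B_t ~ N(0, t), P(B_t ≥ 1.01) = 1 − Φ(1.01/√t) = 1 − Φ(1.01/√10.28) = 1 − Φ(0.3150) ≈ 0.37638. Doubling: P(τ_{1.01} ≤ 10.28) ≈ 2 · 0.37638 = 0.75276 ≈ 0.7528.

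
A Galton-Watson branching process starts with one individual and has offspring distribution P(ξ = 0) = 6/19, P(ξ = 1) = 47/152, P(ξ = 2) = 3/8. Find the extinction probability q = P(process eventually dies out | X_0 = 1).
q = 16/19

The pgf is f(s) = 6/19 + 47/152·s + 3/8·s². The extinction probability q is the smallest fixed point of f in [0, 1]. Setting s = f(s):
  3/8·s² + (47/152 − 1)·s + 6/19 = 0
  3/8·s² − (6/19 + 3/8)·s + 6/19 = 0
which factors as (s − 1)·(3/8·s − 6/19) = 0, giving roots s = 1 and s = (6/19)/(3/8) = 16/19.
Mean offspring μ = 47/152 + 2·3/8 = 161/152 > 1 (supercritical), so q < 1. The extinction probability is the smaller root: q = (6/19)/(3/8) = 16/19.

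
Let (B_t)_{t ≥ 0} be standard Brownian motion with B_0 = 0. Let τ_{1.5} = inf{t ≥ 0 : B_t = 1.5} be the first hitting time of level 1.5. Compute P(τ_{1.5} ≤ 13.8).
P(τ_{1.5} ≤ 13.8) = 2(1 − Φ(1.5/√13.8)) = 2(1 − Φ(0.4038)) ≈ 0.6864

By the reflection principle for standard BM, P(τ_b ≤ t) = 2 · P(B_t ≥ b). Since B_t ~ N(0, t), P(B_t ≥ 1.5) = 1 − Φ(1.5/√t) = 1 − Φ(1.5/√13.8) = 1 − Φ(0.4038) ≈ 0.34318. Doubling: P(τ_{1.5} ≤ 13.8) ≈ 2 · 0.34318 = 0.68636 ≈ 0.6864.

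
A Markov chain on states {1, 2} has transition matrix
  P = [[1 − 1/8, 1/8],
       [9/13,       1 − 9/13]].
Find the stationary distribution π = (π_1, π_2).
π_1 = 72/85, π_2 = 13/85

Solve πP = π with π_1 + π_2 = 1. From πP = π: π_1 · (1 − 1/8) + π_2 · 9/13 = π_1 ⇒ π_2 · 9/13 = π_1 · 1/8 ⇒ π_2/π_1 = (1/8)/(9/13) = 13/72. Together with π_1 + π_2 = 1:
  π_1 = (9/13)/(1/8 + 9/13) = (9/13)/(85/104) = 72/85,
  π_2 = (1/8)/(1/8 + 9/13) = (1/8)/(85/104) = 13/85.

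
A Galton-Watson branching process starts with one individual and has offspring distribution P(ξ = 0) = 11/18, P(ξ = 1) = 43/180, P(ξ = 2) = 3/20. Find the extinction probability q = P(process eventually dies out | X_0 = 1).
q = 1

Mean offspring μ = 0·11/18 + 1·43/180 + 2·3/20 = 97/180 ≤ 1. For μ ≤ 1 with offspring not concentrated at 1, the Galton-Watson process goes extinct almost surely, so q = 1.
(Algebraic check: The pgf is f(s) = 11/18 + 43/180·s + 3/20·s². The extinction probability q is the smallest fixed point of f in [0, 1]. Setting s = f(s):
  3/20·s² + (43/180 − 1)·s + 11/18 = 0
  3/20·s² − (11/18 + 3/20)·s + 11/18 = 0
which factors as (s − 1)·(3/20·s − 11/18) = 0, giving roots s = 1 and s = (11/18)/(3/20) = 110/27. Since 110/27 ≥ 1, the smallest root in [0, 1] is s = 1.)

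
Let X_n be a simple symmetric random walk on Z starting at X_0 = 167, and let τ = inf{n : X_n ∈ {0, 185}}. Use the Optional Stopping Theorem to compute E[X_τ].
E[X_τ] = 167

X_n is a martingale and τ is a bounded-mean stopping time (indeed τ is finite a.s. with bounded expectation since the walk is in a bounded region). By the OST, E[X_τ] = E[X_0] = 167. Equivalently: E[X_τ] = 185 · P(hit 185 first) + 0 · P(hit 0 first) = 185 · (167/185) = 167.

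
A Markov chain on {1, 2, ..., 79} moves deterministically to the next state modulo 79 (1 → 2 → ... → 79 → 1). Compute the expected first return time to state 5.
E[T_5 | X_0 = 5] = 79

The chain cycles deterministically, so starting at state 5 it returns in exactly 79 steps. Equivalently, the stationary distribution is uniform π_j = 1/79 for every state j, so by Kac's formula E[T_5] = 1/π_5 = 79.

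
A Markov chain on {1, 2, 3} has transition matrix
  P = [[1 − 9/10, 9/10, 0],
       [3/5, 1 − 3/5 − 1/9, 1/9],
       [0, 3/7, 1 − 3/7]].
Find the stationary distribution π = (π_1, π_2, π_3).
π = (9/26, 27/52, 7/52)

This is a birth-death chain on three states, which satisfies detailed balance: π_1 · P_{12} = π_2 · P_{21} and π_2 · P_{23} = π_3 · P_{32}.
From π_1 · 9/10 = π_2 · 3/5: π_2/π_1 = (9/10)/(3/5) = 3/2.
From π_2 · 1/9 = π_3 · 3/7: π_3/π_2 = (1/9)/(3/7) = 7/27.
Take π_1 proportional to 1; then unnormalized π = (1, 3/2, 7/18). Normalize by dividing by the sum 26/9:
  π = (9/26, 27/52, 7/52).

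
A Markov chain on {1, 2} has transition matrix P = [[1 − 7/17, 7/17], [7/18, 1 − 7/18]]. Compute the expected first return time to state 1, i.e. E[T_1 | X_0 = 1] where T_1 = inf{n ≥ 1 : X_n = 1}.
E[T_1 | X_0 = 1] = 1/π_1 = 35/17

For an irreducible recurrent Markov chain with stationary distribution π, E[T_i | X_0 = i] = 1/π_i (Kac's formula). Here π_1 = (7/18)/(7/17 + 7/18) = (7/18)/(245/306) = 17/35, so E[T_1 | X_0 = 1] = 1/π_1 = (7/17 + 7/18)/(7/18) = (245/306)/(7/18) = 35/17.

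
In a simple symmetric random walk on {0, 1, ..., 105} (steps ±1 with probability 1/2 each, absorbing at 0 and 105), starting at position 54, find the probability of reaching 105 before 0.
P(hit 105 before 0) = 54/105 = 18/35

Let u_k = P(hit 105 before 0 | start at k). Then u_0 = 0, u_105 = 1, and u_k = u_{k-1}/2 + u_{k+1}/2 for 1 ≤ k ≤ 104. This harmonic recurrence is solved by u_k = k/105, giving u_54 = 54/105 = 18/35.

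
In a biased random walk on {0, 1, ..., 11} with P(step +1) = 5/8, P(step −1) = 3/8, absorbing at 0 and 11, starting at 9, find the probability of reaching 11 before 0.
P(hit 11 before 0) = (1 − (3/5)^9) / (1 − (3/5)^11) = 24168025/24325489

Let u_k denote P(reach 11 before 0 | start at k). Boundary: u_0 = 0, u_11 = 1. Recurrence: u_k = 5/8·u_{k+1} + 3/8·u_{k-1} for 1 ≤ k ≤ 10. Try u_k = A + B·r^k with r = q/p = (3/8)/(5/8) = 3/5. Substitution satisfies the recurrence; boundary conditions give:
  u_k = (1 − r^k) / (1 − r^N) = (1 − (3/5)^9) / (1 − (3/5)^11) = 24168025/24325489.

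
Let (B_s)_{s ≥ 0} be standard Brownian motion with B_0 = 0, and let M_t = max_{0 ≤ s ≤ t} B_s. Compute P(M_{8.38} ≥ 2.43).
P(M_{8.38} ≥ 2.43) = 2·P(B_{8.38} ≥ 2.43) = 2(1 − Φ(2.43/√8.38)) ≈ 0.4012

By the reflection principle for Brownian motion, P(M_t ≥ a) = 2 · P(B_t ≥ a) for a ≥ 0. Since B_t ~ N(0, t), P(B_t ≥ 2.43) = 1 − Φ(2.43/√t) = 1 − Φ(2.43/√8.38) = 1 − Φ(0.8394). So
  P(M_{8.38} ≥ 2.43) = 2(1 − Φ(0.8394)) ≈ 0.4012.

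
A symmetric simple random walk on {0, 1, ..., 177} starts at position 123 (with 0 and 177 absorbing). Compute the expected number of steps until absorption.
E[τ | X_0 = 123] = 6642

Let v_k = E[τ | X_0 = k]. Boundary: v_0 = v_177 = 0. Recurrence: v_k = 1 + (v_{k-1} + v_{k+1})/2 for 1 ≤ k ≤ 176. The particular solution to v_k − (v_{k-1} + v_{k+1})/2 = 1 is v_k = −k^2. Adding homogeneous solution A + B k and matching boundaries gives v_k = k (177 − k). Substituting k = 123: v_123 = 123 · 54 = 6642.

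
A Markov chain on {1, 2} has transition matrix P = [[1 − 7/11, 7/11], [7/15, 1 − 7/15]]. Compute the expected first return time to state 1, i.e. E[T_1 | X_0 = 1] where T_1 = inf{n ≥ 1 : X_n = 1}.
E[T_1 | X_0 = 1] = 1/π_1 = 26/11

For an irreducible recurrent Markov chain with stationary distribution π, E[T_i | X_0 = i] = 1/π_i (Kac's formula). Here π_1 = (7/15)/(7/11 + 7/15) = (7/15)/(182/165) = 11/26, so E[T_1 | X_0 = 1] = 1/π_1 = (7/11 + 7/15)/(7/15) = (182/165)/(7/15) = 26/11.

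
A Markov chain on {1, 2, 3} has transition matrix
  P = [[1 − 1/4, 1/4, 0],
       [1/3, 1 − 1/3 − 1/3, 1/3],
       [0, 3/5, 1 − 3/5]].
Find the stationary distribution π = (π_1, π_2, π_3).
π = (6/13, 9/26, 5/26)

This is a birth-death chain on three states, which satisfies detailed balance: π_1 · P_{12} = π_2 · P_{21} and π_2 · P_{23} = π_3 · P_{32}.
From π_1 · 1/4 = π_2 · 1/3: π_2/π_1 = (1/4)/(1/3) = 3/4.
From π_2 · 1/3 = π_3 · 3/5: π_3/π_2 = (1/3)/(3/5) = 5/9.
Take π_1 proportional to 1; then unnormalized π = (1, 3/4, 5/12). Normalize by dividing by the sum 13/6:
  π = (6/13, 9/26, 5/26).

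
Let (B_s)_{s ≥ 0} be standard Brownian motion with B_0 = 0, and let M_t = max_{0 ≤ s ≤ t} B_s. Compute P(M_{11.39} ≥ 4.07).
P(M_{11.39} ≥ 4.07) = 2·P(B_{11.39} ≥ 4.07) = 2(1 − Φ(4.07/√11.39)) ≈ 0.2278

By the reflection principle for Brownian motion, P(M_t ≥ a) = 2 · P(B_t ≥ a) for a ≥ 0. Since B_t ~ N(0, t), P(B_t ≥ 4.07) = 1 − Φ(4.07/√t) = 1 − Φ(4.07/√11.39) = 1 − Φ(1.2060). So
  P(M_{11.39} ≥ 4.07) = 2(1 − Φ(1.2060)) ≈ 0.2278.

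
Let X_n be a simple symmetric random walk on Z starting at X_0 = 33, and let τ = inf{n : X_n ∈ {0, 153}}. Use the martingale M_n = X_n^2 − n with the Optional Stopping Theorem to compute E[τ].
E[τ] = 3960

M_n = X_n^2 − n is a martingale (since E[X_{n+1}^2 | F_n] = X_n^2 + 1). By OST (τ has finite mean in a bounded region), E[M_τ] = E[M_0] = X_0^2 − 0 = 33^2 = 1089. Also E[M_τ] = E[X_τ^2] − E[τ]. The walk exits at 0 or 153, with P(hit 153 first) = 33/153, so E[X_τ^2] = 153^2 · 33/153 + 0 = 5049. Thus E[τ] = E[X_τ^2] − E[M_τ] = 5049 − 1089 = 3960 = 33(153 − 33) = 3960.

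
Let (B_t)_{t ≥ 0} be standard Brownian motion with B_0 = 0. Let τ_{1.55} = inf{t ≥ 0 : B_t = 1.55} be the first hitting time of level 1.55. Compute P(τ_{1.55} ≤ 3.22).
P(τ_{1.55} ≤ 3.22) = 2(1 − Φ(1.55/√3.22)) = 2(1 − Φ(0.8638)) ≈ 0.3877

By the reflection principle for standard BM, P(τ_b ≤ t) = 2 · P(B_t ≥ b). Since B_t ~ N(0, t), P(B_t ≥ 1.55) = 1 − Φ(1.55/√t) = 1 − Φ(1.55/√3.22) = 1 − Φ(0.8638) ≈ 0.19385. Doubling: P(τ_{1.55} ≤ 3.22) ≈ 2 · 0.19385 = 0.38770 ≈ 0.3877.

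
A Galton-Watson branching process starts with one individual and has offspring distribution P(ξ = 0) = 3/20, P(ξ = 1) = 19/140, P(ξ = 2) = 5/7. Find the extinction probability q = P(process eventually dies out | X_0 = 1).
q = 21/100

The pgf is f(s) = 3/20 + 19/140·s + 5/7·s². The extinction probability q is the smallest fixed point of f in [0, 1]. Setting s = f(s):
  5/7·s² + (19/140 − 1)·s + 3/20 = 0
  5/7·s² − (3/20 + 5/7)·s + 3/20 = 0
which factors as (s − 1)·(5/7·s − 3/20) = 0, giving roots s = 1 and s = (3/20)/(5/7) = 21/100.
Mean offspring μ = 19/140 + 2·5/7 = 219/140 > 1 (supercritical), so q < 1. The extinction probability is the smaller root: q = (3/20)/(5/7) = 21/100.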